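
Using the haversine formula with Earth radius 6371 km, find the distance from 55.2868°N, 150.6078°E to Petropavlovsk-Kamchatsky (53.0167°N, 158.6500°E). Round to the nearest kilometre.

581 km

Δλ = 158.6500 − 150.6078 = 8.0422°.
Δφ = 53.0167 − 55.2868 = -2.2701°.
a = sin²(Δφ/2) + cos φ₁ · cos φ₂ · sin²(Δλ/2) = 0.002077.
c = 2·atan2(√a, √(1−a)) = 0.09118 rad → d = 6371·c ≈ 580.91 km.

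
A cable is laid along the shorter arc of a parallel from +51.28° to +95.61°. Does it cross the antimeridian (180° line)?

Signed shortest Δλ = ((95.61 − 51.28 + 180) mod 360) − 180 = 44.33°.
Going east by 44.33° from +51.28° reaches +95.61° without touching 180°.

No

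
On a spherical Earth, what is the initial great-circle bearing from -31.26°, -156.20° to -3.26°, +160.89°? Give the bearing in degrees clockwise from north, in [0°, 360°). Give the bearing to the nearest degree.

Δλ = 160.89 − -156.20 = 317.09°; wrapped into (−180°, 180°]: -42.91°.
θ = atan2( sin Δλ · cos φ₂ , cos φ₁ · sin φ₂ − sin φ₁ · cos φ₂ · cos Δλ )
  = atan2(-0.67975, 0.33085) = -64.047° → normalised to [0°, 360°): 295.953°.

296°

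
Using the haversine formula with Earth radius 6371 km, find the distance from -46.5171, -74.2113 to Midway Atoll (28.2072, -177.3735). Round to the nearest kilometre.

Δλ = -177.3735 − -74.2113 = -103.1622°.
Δφ = 28.2072 − -46.5171 = 74.7243°.
a = sin²(Δφ/2) + cos φ₁ · cos φ₂ · sin²(Δλ/2) = 0.740520.
c = 2·atan2(√a, √(1−a)) = 2.07264 rad → d = 6371·c ≈ 13204.77 km.

13205 km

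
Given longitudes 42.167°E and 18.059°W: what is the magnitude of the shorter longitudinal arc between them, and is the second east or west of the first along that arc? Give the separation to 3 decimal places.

Raw difference: -18.059 − 42.167 = -60.226°.
Normalise into (−180°, 180°]: -60.226° stays -60.226°.
Negative ⇒ the second point lies to the west; separation 60.226°.

60.226° west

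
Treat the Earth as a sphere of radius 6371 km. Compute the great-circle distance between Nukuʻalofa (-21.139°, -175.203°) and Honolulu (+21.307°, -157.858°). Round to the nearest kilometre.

Δλ = -157.858 − -175.203 = 17.345°.
Δφ = 21.307 − -21.139 = 42.446°.
a = sin²(Δφ/2) + cos φ₁ · cos φ₂ · sin²(Δλ/2) = 0.150800.
c = 2·atan2(√a, √(1−a)) = 0.79764 rad → d = 6371·c ≈ 5081.75 km.

5082 km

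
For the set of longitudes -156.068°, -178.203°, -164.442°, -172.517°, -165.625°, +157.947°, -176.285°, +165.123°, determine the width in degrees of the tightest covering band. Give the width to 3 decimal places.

Sort the longitudes: -178.203°, -176.285°, -172.517°, -165.625°, -164.442°, -156.068°, +157.947°, +165.123°.
Eastward gaps between consecutive values (wrapping around): 1.918°, 3.768°, 6.892°, 1.183°, 8.374°, 314.015°, 7.176°, 16.674°.
Largest gap = 314.015° ⇒ minimal covering band is its complement: 360° − 314.015° = 45.985°.
Band runs from +157.947° eastward to -156.068°, crossing the antimeridian.

45.985°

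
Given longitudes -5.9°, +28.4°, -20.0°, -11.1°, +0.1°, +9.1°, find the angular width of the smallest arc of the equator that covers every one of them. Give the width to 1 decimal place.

48.4°

Sort the longitudes: -20.0°, -11.1°, -5.9°, +0.1°, +9.1°, +28.4°.
Eastward gaps between consecutive values (wrapping around): 8.9°, 5.2°, 6.0°, 9.0°, 19.3°, 311.6°.
Largest gap = 311.6° ⇒ minimal covering band is its complement: 360° − 311.6° = 48.4°.
Band runs from -20.0° eastward to +28.4°.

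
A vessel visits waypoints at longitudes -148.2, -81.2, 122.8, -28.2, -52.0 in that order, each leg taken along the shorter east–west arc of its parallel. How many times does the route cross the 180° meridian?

Leg 1: -148.2° → -81.2°, shortest Δλ = 67.0° (east) — does not cross 180°.
Leg 2: -81.2° → +122.8°, shortest Δλ = -156.0° (west) — crosses 180°.
Leg 3: +122.8° → -28.2°, shortest Δλ = -151.0° (west) — does not cross 180°.
Leg 4: -28.2° → -52.0°, shortest Δλ = -23.8° (west) — does not cross 180°.
Total crossings: 1.

1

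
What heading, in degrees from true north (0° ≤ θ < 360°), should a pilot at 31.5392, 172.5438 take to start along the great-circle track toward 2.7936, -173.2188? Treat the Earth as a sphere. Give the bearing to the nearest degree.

152°

Δλ = -173.2188 − 172.5438 = -345.7626°; wrapped into (−180°, 180°]: 14.2374°.
θ = atan2( sin Δλ · cos φ₂ , cos φ₁ · sin φ₂ − sin φ₁ · cos φ₂ · cos Δλ )
  = atan2(0.24565, -0.46487) = 152.147° → normalised to [0°, 360°): 152.147°.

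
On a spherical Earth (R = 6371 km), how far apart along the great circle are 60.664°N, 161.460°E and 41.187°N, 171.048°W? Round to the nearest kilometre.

2857 km

Δλ = -171.048 − 161.460 = -332.508°; wrapped into (−180°, 180°]: 27.492°.
Δφ = 41.187 − 60.664 = -19.477°.
a = sin²(Δφ/2) + cos φ₁ · cos φ₂ · sin²(Δλ/2) = 0.049430.
c = 2·atan2(√a, √(1−a)) = 0.44841 rad → d = 6371·c ≈ 2856.79 km.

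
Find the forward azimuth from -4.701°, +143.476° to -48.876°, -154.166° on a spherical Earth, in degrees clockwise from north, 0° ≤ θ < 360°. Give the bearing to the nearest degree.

141°

Δλ = -154.166 − 143.476 = -297.642°; wrapped into (−180°, 180°]: 62.358°.
θ = atan2( sin Δλ · cos φ₂ , cos φ₁ · sin φ₂ − sin φ₁ · cos φ₂ · cos Δλ )
  = atan2(0.58262, -0.72575) = 141.243° → normalised to [0°, 360°): 141.243°.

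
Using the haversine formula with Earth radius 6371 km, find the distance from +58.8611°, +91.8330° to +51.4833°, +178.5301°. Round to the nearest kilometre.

5172 km

Δλ = 178.5301 − 91.8330 = 86.6971°.
Δφ = 51.4833 − 58.8611 = -7.3778°.
a = sin²(Δφ/2) + cos φ₁ · cos φ₂ · sin²(Δλ/2) = 0.155877.
c = 2·atan2(√a, √(1−a)) = 0.81173 rad → d = 6371·c ≈ 5171.52 km.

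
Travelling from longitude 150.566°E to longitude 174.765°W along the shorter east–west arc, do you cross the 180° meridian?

Naïve |-174.765 − 150.566| = 325.331° > 180°, so the shorter arc goes the other way round — across 180°.
Signed shortest Δλ = ((-174.765 − 150.566 + 180) mod 360) − 180 = 34.669°.
Going east by 34.669° from +150.566° passes through 180° before reaching -174.765°.

Yes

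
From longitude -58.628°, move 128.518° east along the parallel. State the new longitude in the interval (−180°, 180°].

Start at -58.628°; shift +128.518° → +69.890°.
+69.890° already lies in (−180°, 180°].

+69.890°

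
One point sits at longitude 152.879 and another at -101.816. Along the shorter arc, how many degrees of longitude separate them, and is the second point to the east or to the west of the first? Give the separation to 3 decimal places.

105.305° east

Raw difference: -101.816 − 152.879 = -254.695°.
Normalise into (−180°, 180°]: -254.695° + 360° = 105.305°.
Positive ⇒ the second point lies to the east; separation 105.305°.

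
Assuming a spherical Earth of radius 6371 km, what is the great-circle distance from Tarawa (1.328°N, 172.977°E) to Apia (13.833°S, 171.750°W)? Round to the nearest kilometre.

Δλ = -171.750 − 172.977 = -344.727°; wrapped into (−180°, 180°]: 15.273°.
Δφ = -13.833 − 1.328 = -15.161°.
a = sin²(Δφ/2) + cos φ₁ · cos φ₂ · sin²(Δλ/2) = 0.034545.
c = 2·atan2(√a, √(1−a)) = 0.37390 rad → d = 6371·c ≈ 2382.12 km.

2382 km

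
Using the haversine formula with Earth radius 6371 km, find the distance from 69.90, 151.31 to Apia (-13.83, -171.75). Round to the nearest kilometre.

Δλ = -171.75 − 151.31 = -323.06°; wrapped into (−180°, 180°]: 36.94°.
Δφ = -13.83 − 69.90 = -83.73°.
a = sin²(Δφ/2) + cos φ₁ · cos φ₂ · sin²(Δλ/2) = 0.478885.
c = 2·atan2(√a, √(1−a)) = 1.52855 rad → d = 6371·c ≈ 9738.42 km.

9738 km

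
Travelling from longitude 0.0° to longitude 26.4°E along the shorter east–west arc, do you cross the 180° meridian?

No

Signed shortest Δλ = ((26.4 − 0.0 + 180) mod 360) − 180 = 26.4°.
Going east by 26.4° from +0.0° reaches +26.4° without touching 180°.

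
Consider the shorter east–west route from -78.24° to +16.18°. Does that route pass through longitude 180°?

Signed shortest Δλ = ((16.18 − -78.24 + 180) mod 360) − 180 = 94.42°.
Going east by 94.42° from -78.24° reaches +16.18° without touching 180°.

No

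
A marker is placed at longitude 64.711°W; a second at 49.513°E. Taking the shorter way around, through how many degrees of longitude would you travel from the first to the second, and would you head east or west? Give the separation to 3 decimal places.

114.224° east

Raw difference: 49.513 − -64.711 = 114.224°.
Normalise into (−180°, 180°]: 114.224° stays 114.224°.
Positive ⇒ the second point lies to the east; separation 114.224°.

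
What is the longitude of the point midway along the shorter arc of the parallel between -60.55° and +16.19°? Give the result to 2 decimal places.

Signed shortest Δλ from -60.55° to +16.19° is +76.74°.
Midpoint longitude = -60.55° + (+76.74°)/2 = -60.55° + 38.37° = -22.18°.

-22.18°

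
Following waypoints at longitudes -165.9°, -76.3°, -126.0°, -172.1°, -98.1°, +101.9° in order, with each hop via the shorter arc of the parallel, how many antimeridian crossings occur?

1

Leg 1: -165.9° → -76.3°, shortest Δλ = 89.6° (east) — does not cross 180°.
Leg 2: -76.3° → -126.0°, shortest Δλ = -49.7° (west) — does not cross 180°.
Leg 3: -126.0° → -172.1°, shortest Δλ = -46.1° (west) — does not cross 180°.
Leg 4: -172.1° → -98.1°, shortest Δλ = 74.0° (east) — does not cross 180°.
Leg 5: -98.1° → +101.9°, shortest Δλ = -160.0° (west) — crosses 180°.
Total crossings: 1.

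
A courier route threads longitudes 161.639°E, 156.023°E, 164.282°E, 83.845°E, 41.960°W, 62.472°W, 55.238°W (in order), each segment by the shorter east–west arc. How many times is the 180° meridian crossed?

Leg 1: +161.639° → +156.023°, shortest Δλ = -5.616° (west) — does not cross 180°.
Leg 2: +156.023° → +164.282°, shortest Δλ = 8.259° (east) — does not cross 180°.
Leg 3: +164.282° → +83.845°, shortest Δλ = -80.437° (west) — does not cross 180°.
Leg 4: +83.845° → -41.960°, shortest Δλ = -125.805° (west) — does not cross 180°.
Leg 5: -41.960° → -62.472°, shortest Δλ = -20.512° (west) — does not cross 180°.
Leg 6: -62.472° → -55.238°, shortest Δλ = 7.234° (east) — does not cross 180°.
Total crossings: 0.

0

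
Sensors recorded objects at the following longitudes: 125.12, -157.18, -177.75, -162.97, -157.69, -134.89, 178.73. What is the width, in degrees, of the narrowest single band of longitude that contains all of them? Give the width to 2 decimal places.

99.99°

Sort the longitudes: -177.75°, -162.97°, -157.69°, -157.18°, -134.89°, +125.12°, +178.73°.
Eastward gaps between consecutive values (wrapping around): 14.78°, 5.28°, 0.51°, 22.29°, 260.01°, 53.61°, 3.52°.
Largest gap = 260.01° ⇒ minimal covering band is its complement: 360° − 260.01° = 99.99°.
Band runs from +125.12° eastward to -134.89°, crossing the antimeridian.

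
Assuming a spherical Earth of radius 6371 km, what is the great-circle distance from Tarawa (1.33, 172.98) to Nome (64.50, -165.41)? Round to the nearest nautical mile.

Δλ = -165.41 − 172.98 = -338.39°; wrapped into (−180°, 180°]: 21.61°.
Δφ = 64.50 − 1.33 = 63.17°.
a = sin²(Δφ/2) + cos φ₁ · cos φ₂ · sin²(Δλ/2) = 0.289453.
c = 2·atan2(√a, √(1−a)) = 1.13615 rad → d = 6371·c ≈ 7238.39 km ≈ 3908.42 nmi.

3908 nmi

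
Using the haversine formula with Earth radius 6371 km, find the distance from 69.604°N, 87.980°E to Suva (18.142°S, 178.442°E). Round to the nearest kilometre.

Δλ = 178.442 − 87.980 = 90.462°.
Δφ = -18.142 − 69.604 = -87.746°.
a = sin²(Δφ/2) + cos φ₁ · cos φ₂ · sin²(Δλ/2) = 0.647261.
c = 2·atan2(√a, √(1−a)) = 1.86975 rad → d = 6371·c ≈ 11912.19 km.

11912 km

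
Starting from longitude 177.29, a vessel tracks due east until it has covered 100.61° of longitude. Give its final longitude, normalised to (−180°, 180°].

-82.10°

Start at +177.29°; shift +100.61° → +277.90°.
+277.90° lies outside (−180°, 180°]; subtract 360° → -82.10°.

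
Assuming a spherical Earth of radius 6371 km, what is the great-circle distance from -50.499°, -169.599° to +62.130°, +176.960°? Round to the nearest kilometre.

Δλ = 176.960 − -169.599 = 346.559°; wrapped into (−180°, 180°]: -13.441°.
Δφ = 62.130 − -50.499 = 112.629°.
a = sin²(Δφ/2) + cos φ₁ · cos φ₂ · sin²(Δλ/2) = 0.696454.
c = 2·atan2(√a, √(1−a)) = 1.97459 rad → d = 6371·c ≈ 12580.09 km.

12580 km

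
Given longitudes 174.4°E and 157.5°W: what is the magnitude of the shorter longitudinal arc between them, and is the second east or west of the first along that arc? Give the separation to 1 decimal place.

Raw difference: -157.5 − 174.4 = -331.9°.
Normalise into (−180°, 180°]: -331.9° + 360° = 28.1°.
Positive ⇒ the second point lies to the east; separation 28.1°.

28.1° east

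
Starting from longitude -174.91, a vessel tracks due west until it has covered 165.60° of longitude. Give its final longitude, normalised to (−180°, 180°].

Start at -174.91°; shift −165.60° → -340.51°.
-340.51° lies outside (−180°, 180°]; add 360° → +19.49°.

+19.49°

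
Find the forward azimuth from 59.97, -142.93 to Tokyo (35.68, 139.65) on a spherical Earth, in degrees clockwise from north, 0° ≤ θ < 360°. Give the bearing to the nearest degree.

280°

Δλ = 139.65 − -142.93 = 282.58°; wrapped into (−180°, 180°]: -77.42°.
θ = atan2( sin Δλ · cos φ₂ , cos φ₁ · sin φ₂ − sin φ₁ · cos φ₂ · cos Δλ )
  = atan2(-0.79279, 0.13872) = -80.075° → normalised to [0°, 360°): 279.925°.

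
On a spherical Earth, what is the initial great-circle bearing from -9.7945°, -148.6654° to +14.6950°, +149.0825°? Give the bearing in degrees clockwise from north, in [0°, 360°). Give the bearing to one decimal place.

290.9°

Δλ = 149.0825 − -148.6654 = 297.7479°; wrapped into (−180°, 180°]: -62.2521°.
θ = atan2( sin Δλ · cos φ₂ , cos φ₁ · sin φ₂ − sin φ₁ · cos φ₂ · cos Δλ )
  = atan2(-0.85606, 0.32659) = -69.118° → normalised to [0°, 360°): 290.882°.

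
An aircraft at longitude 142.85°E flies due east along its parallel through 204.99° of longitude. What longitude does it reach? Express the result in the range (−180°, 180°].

Start at +142.85°; shift +204.99° → +347.84°.
+347.84° lies outside (−180°, 180°]; subtract 360° → -12.16°.

12.16°W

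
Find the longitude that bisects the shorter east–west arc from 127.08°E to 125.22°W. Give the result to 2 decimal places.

Signed shortest Δλ from +127.08° to -125.22° is +107.70°.
Midpoint longitude = +127.08° + (+107.70°)/2 = +127.08° + 53.85° = +180.93°.
Normalise into (−180°, 180°]: -179.07°.
(The naïve average (+127.08 + -125.22)/2 = 0.93° is on the wrong side of the globe.)

179.07°W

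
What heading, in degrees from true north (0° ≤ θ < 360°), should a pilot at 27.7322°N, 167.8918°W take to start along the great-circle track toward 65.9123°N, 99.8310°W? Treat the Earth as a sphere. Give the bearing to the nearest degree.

Δλ = -99.8310 − -167.8918 = 68.0608°.
θ = atan2( sin Δλ · cos φ₂ , cos φ₁ · sin φ₂ − sin φ₁ · cos φ₂ · cos Δλ )
  = atan2(0.37858, 0.73710) = 27.185° → normalised to [0°, 360°): 27.185°.

27°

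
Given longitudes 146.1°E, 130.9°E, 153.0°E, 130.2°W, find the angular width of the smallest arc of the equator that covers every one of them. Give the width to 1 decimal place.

Sort the longitudes: -130.2°, +130.9°, +146.1°, +153.0°.
Eastward gaps between consecutive values (wrapping around): 261.1°, 15.2°, 6.9°, 76.8°.
Largest gap = 261.1° ⇒ minimal covering band is its complement: 360° − 261.1° = 98.9°.
Band runs from +130.9° eastward to -130.2°, crossing the antimeridian.

98.9°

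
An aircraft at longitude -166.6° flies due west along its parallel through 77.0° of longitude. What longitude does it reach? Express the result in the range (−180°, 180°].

+116.4°

Start at -166.6°; shift −77.0° → -243.6°.
-243.6° lies outside (−180°, 180°]; add 360° → +116.4°.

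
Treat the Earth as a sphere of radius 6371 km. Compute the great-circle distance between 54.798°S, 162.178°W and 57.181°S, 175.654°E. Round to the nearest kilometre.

Δλ = 175.654 − -162.178 = 337.832°; wrapped into (−180°, 180°]: -22.168°.
Δφ = -57.181 − -54.798 = -2.383°.
a = sin²(Δφ/2) + cos φ₁ · cos φ₂ · sin²(Δλ/2) = 0.011980.
c = 2·atan2(√a, √(1−a)) = 0.21934 rad → d = 6371·c ≈ 1397.44 km.

1397 km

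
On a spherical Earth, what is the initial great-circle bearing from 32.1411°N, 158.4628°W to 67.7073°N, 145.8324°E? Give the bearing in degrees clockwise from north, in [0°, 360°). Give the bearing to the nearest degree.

335°

Δλ = 145.8324 − -158.4628 = 304.2952°; wrapped into (−180°, 180°]: -55.7048°.
θ = atan2( sin Δλ · cos φ₂ , cos φ₁ · sin φ₂ − sin φ₁ · cos φ₂ · cos Δλ )
  = atan2(-0.31339, 0.66974) = -25.076° → normalised to [0°, 360°): 334.924°.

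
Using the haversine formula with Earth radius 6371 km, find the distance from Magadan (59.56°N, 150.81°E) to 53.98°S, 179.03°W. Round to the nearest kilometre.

12908 km

Δλ = -179.03 − 150.81 = -329.84°; wrapped into (−180°, 180°]: 30.16°.
Δφ = -53.98 − 59.56 = -113.54°.
a = sin²(Δφ/2) + cos φ₁ · cos φ₂ · sin²(Δλ/2) = 0.719861.
c = 2·atan2(√a, √(1−a)) = 2.02609 rad → d = 6371·c ≈ 12908.19 km.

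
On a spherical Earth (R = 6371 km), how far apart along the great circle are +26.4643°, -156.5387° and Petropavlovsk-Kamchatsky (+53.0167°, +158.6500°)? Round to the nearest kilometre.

Δλ = 158.6500 − -156.5387 = 315.1887°; wrapped into (−180°, 180°]: -44.8113°.
Δφ = 53.0167 − 26.4643 = 26.5524°.
a = sin²(Δφ/2) + cos φ₁ · cos φ₂ · sin²(Δλ/2) = 0.130979.
c = 2·atan2(√a, √(1−a)) = 0.74063 rad → d = 6371·c ≈ 4718.57 km.

4719 km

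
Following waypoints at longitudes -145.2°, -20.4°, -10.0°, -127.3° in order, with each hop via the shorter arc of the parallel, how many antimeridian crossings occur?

Leg 1: -145.2° → -20.4°, shortest Δλ = 124.8° (east) — does not cross 180°.
Leg 2: -20.4° → -10.0°, shortest Δλ = 10.4° (east) — does not cross 180°.
Leg 3: -10.0° → -127.3°, shortest Δλ = -117.3° (west) — does not cross 180°.
Total crossings: 0.

0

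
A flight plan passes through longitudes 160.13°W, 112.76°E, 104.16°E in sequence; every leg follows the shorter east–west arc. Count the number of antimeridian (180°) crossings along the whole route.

1

Leg 1: -160.13° → +112.76°, shortest Δλ = -87.11° (west) — crosses 180°.
Leg 2: +112.76° → +104.16°, shortest Δλ = -8.6° (west) — does not cross 180°.
Total crossings: 1.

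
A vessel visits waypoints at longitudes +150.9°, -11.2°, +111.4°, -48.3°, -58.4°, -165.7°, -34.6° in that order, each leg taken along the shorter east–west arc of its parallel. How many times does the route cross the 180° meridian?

0

Leg 1: +150.9° → -11.2°, shortest Δλ = -162.1° (west) — does not cross 180°.
Leg 2: -11.2° → +111.4°, shortest Δλ = 122.6° (east) — does not cross 180°.
Leg 3: +111.4° → -48.3°, shortest Δλ = -159.7° (west) — does not cross 180°.
Leg 4: -48.3° → -58.4°, shortest Δλ = -10.1° (west) — does not cross 180°.
Leg 5: -58.4° → -165.7°, shortest Δλ = -107.3° (west) — does not cross 180°.
Leg 6: -165.7° → -34.6°, shortest Δλ = 131.1° (east) — does not cross 180°.
Total crossings: 0.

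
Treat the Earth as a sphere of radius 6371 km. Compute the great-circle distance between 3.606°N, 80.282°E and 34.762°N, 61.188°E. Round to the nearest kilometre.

3985 km

Δλ = 61.188 − 80.282 = -19.094°.
Δφ = 34.762 − 3.606 = 31.156°.
a = sin²(Δφ/2) + cos φ₁ · cos φ₂ · sin²(Δλ/2) = 0.094673.
c = 2·atan2(√a, √(1−a)) = 0.62553 rad → d = 6371·c ≈ 3985.25 km.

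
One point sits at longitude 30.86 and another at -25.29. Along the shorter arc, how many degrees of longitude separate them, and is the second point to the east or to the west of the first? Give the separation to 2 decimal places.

56.15° west

Raw difference: -25.29 − 30.86 = -56.15°.
Normalise into (−180°, 180°]: -56.15° stays -56.15°.
Negative ⇒ the second point lies to the west; separation 56.15°.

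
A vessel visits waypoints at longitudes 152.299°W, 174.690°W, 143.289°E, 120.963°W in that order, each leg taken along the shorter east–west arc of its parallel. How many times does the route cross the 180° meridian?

2

Leg 1: -152.299° → -174.690°, shortest Δλ = -22.391° (west) — does not cross 180°.
Leg 2: -174.690° → +143.289°, shortest Δλ = -42.021° (west) — crosses 180°.
Leg 3: +143.289° → -120.963°, shortest Δλ = 95.748° (east) — crosses 180°.
Total crossings: 2.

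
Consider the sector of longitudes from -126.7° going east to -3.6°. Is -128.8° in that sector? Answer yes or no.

Band width going east from -126.7° to -3.6°: ((-3.6 − -126.7) mod 360) = 123.1°.
Offset of -128.8° east of the west edge: ((-128.8 − -126.7) mod 360) = 357.9°.
357.9° > 123.1° ⇒ outside.

No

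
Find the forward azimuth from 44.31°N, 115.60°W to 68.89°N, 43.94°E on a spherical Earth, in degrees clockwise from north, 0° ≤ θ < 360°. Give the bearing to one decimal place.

7.9°

Δλ = 43.94 − -115.60 = 159.54°.
θ = atan2( sin Δλ · cos φ₂ , cos φ₁ · sin φ₂ − sin φ₁ · cos φ₂ · cos Δλ )
  = atan2(0.12590, 0.90326) = 7.935° → normalised to [0°, 360°): 7.935°.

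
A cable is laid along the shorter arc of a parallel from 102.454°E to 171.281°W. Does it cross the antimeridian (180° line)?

Naïve |-171.281 − 102.454| = 273.735° > 180°, so the shorter arc goes the other way round — across 180°.
Signed shortest Δλ = ((-171.281 − 102.454 + 180) mod 360) − 180 = 86.265°.
Going east by 86.265° from +102.454° passes through 180° before reaching -171.281°.

Yes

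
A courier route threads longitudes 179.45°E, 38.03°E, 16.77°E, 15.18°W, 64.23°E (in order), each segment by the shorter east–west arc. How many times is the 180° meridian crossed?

Leg 1: +179.45° → +38.03°, shortest Δλ = -141.42° (west) — does not cross 180°.
Leg 2: +38.03° → +16.77°, shortest Δλ = -21.26° (west) — does not cross 180°.
Leg 3: +16.77° → -15.18°, shortest Δλ = -31.95° (west) — does not cross 180°.
Leg 4: -15.18° → +64.23°, shortest Δλ = 79.41° (east) — does not cross 180°.
Total crossings: 0.

0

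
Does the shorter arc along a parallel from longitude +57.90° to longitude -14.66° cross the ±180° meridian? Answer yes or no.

No

Signed shortest Δλ = ((-14.66 − 57.90 + 180) mod 360) − 180 = -72.56°.
Going west by 72.56° from +57.90° reaches -14.66° without touching 180°.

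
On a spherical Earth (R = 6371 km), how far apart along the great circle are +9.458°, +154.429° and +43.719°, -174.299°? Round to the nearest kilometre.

4860 km

Δλ = -174.299 − 154.429 = -328.728°; wrapped into (−180°, 180°]: 31.272°.
Δφ = 43.719 − 9.458 = 34.261°.
a = sin²(Δφ/2) + cos φ₁ · cos φ₂ · sin²(Δλ/2) = 0.138548.
c = 2·atan2(√a, √(1−a)) = 0.76280 rad → d = 6371·c ≈ 4859.80 km.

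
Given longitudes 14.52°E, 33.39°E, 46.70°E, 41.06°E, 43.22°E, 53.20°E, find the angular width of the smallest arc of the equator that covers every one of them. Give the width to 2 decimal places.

38.68°

Sort the longitudes: +14.52°, +33.39°, +41.06°, +43.22°, +46.70°, +53.20°.
Eastward gaps between consecutive values (wrapping around): 18.87°, 7.67°, 2.16°, 3.48°, 6.50°, 321.32°.
Largest gap = 321.32° ⇒ minimal covering band is its complement: 360° − 321.32° = 38.68°.
Band runs from +14.52° eastward to +53.20°.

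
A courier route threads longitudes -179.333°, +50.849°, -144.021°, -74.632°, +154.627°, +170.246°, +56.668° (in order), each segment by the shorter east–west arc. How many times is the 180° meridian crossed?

3

Leg 1: -179.333° → +50.849°, shortest Δλ = -129.818° (west) — crosses 180°.
Leg 2: +50.849° → -144.021°, shortest Δλ = 165.13° (east) — crosses 180°.
Leg 3: -144.021° → -74.632°, shortest Δλ = 69.389° (east) — does not cross 180°.
Leg 4: -74.632° → +154.627°, shortest Δλ = -130.741° (west) — crosses 180°.
Leg 5: +154.627° → +170.246°, shortest Δλ = 15.619° (east) — does not cross 180°.
Leg 6: +170.246° → +56.668°, shortest Δλ = -113.578° (west) — does not cross 180°.
Total crossings: 3.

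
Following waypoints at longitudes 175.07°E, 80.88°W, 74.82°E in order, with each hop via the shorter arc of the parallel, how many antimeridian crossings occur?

Leg 1: +175.07° → -80.88°, shortest Δλ = 104.05° (east) — crosses 180°.
Leg 2: -80.88° → +74.82°, shortest Δλ = 155.7° (east) — does not cross 180°.
Total crossings: 1.

1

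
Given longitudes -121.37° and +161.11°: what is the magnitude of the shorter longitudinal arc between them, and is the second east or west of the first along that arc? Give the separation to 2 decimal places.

Raw difference: 161.11 − -121.37 = 282.48°.
Normalise into (−180°, 180°]: 282.48° − 360° = -77.52°.
Negative ⇒ the second point lies to the west; separation 77.52°.

77.52° west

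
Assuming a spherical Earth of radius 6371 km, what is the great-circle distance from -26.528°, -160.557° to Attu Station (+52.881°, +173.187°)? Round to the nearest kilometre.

Δλ = 173.187 − -160.557 = 333.744°; wrapped into (−180°, 180°]: -26.256°.
Δφ = 52.881 − -26.528 = 79.409°.
a = sin²(Δφ/2) + cos φ₁ · cos φ₂ · sin²(Δλ/2) = 0.435955.
c = 2·atan2(√a, √(1−a)) = 1.44235 rad → d = 6371·c ≈ 9189.24 km.

9189 km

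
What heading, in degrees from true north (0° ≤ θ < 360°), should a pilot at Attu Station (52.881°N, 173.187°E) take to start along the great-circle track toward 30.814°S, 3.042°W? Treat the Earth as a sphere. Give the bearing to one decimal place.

351.4°

Δλ = -3.042 − 173.187 = -176.229°.
θ = atan2( sin Δλ · cos φ₂ , cos φ₁ · sin φ₂ − sin φ₁ · cos φ₂ · cos Δλ )
  = atan2(-0.05648, 0.37421) = -8.584° → normalised to [0°, 360°): 351.416°.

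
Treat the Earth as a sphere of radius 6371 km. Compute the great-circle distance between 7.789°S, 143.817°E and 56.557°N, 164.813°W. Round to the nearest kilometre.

8543 km

Δλ = -164.813 − 143.817 = -308.630°; wrapped into (−180°, 180°]: 51.370°.
Δφ = 56.557 − -7.789 = 64.346°.
a = sin²(Δφ/2) + cos φ₁ · cos φ₂ · sin²(Δλ/2) = 0.386106.
c = 2·atan2(√a, √(1−a)) = 1.34099 rad → d = 6371·c ≈ 8543.45 km.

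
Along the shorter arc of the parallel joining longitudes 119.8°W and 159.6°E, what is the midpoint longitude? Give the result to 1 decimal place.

Signed shortest Δλ from -119.8° to +159.6° is -80.6°.
Midpoint longitude = -119.8° + (-80.6°)/2 = -119.8° − 40.3° = -160.1°.
(The naïve average (-119.8 + +159.6)/2 = 19.9° is on the wrong side of the globe.)

160.1°W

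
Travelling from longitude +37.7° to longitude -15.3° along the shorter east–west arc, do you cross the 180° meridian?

No

Signed shortest Δλ = ((-15.3 − 37.7 + 180) mod 360) − 180 = -53.0°.
Going west by 53.0° from +37.7° reaches -15.3° without touching 180°.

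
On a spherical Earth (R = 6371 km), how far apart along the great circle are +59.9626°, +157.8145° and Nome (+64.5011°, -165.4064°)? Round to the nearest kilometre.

Δλ = -165.4064 − 157.8145 = -323.2209°; wrapped into (−180°, 180°]: 36.7791°.
Δφ = 64.5011 − 59.9626 = 4.5385°.
a = sin²(Δφ/2) + cos φ₁ · cos φ₂ · sin²(Δλ/2) = 0.023014.
c = 2·atan2(√a, √(1−a)) = 0.30459 rad → d = 6371·c ≈ 1940.52 km.

1941 km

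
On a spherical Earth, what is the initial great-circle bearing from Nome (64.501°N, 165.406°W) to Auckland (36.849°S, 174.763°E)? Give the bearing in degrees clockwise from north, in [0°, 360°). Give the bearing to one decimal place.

Δλ = 174.763 − -165.406 = 340.169°; wrapped into (−180°, 180°]: -19.831°.
θ = atan2( sin Δλ · cos φ₂ , cos φ₁ · sin φ₂ − sin φ₁ · cos φ₂ · cos Δλ )
  = atan2(-0.27147, -0.93761) = -163.852° → normalised to [0°, 360°): 196.148°.

196.1°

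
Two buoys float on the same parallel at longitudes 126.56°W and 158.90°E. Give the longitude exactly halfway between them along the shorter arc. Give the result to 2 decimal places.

Signed shortest Δλ from -126.56° to +158.90° is -74.54°.
Midpoint longitude = -126.56° + (-74.54°)/2 = -126.56° − 37.27° = -163.83°.
(The naïve average (-126.56 + +158.90)/2 = 16.17° is on the wrong side of the globe.)

163.83°W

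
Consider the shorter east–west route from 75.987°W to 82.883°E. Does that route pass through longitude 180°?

No

Signed shortest Δλ = ((82.883 − -75.987 + 180) mod 360) − 180 = 158.87°.
Going east by 158.87° from -75.987° reaches +82.883° without touching 180°.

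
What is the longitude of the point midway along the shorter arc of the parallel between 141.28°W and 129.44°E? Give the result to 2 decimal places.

Signed shortest Δλ from -141.28° to +129.44° is -89.28°.
Midpoint longitude = -141.28° + (-89.28°)/2 = -141.28° − 44.64° = -185.92°.
Normalise into (−180°, 180°]: +174.08°.
(The naïve average (-141.28 + +129.44)/2 = -5.92° is on the wrong side of the globe.)

174.08°E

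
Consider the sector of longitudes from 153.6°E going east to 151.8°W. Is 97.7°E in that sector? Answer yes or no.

Band width going east from +153.6° to -151.8°: ((-151.8 − 153.6) mod 360) = 54.6°.
Offset of +97.7° east of the west edge: ((97.7 − 153.6) mod 360) = 304.1°.
304.1° > 54.6° ⇒ outside.

No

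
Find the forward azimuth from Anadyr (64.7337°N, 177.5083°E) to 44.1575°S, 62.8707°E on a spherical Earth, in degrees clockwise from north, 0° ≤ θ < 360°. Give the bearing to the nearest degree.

Δλ = 62.8707 − 177.5083 = -114.6376°.
θ = atan2( sin Δλ · cos φ₂ , cos φ₁ · sin φ₂ − sin φ₁ · cos φ₂ · cos Δλ )
  = atan2(-0.65211, -0.02687) = -92.360° → normalised to [0°, 360°): 267.640°.

268°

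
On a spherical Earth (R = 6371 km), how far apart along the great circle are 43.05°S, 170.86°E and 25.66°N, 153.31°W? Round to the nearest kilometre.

Δλ = -153.31 − 170.86 = -324.17°; wrapped into (−180°, 180°]: 35.83°.
Δφ = 25.66 − -43.05 = 68.71°.
a = sin²(Δφ/2) + cos φ₁ · cos φ₂ · sin²(Δλ/2) = 0.380782.
c = 2·atan2(√a, √(1−a)) = 1.33004 rad → d = 6371·c ≈ 8473.69 km.

8474 km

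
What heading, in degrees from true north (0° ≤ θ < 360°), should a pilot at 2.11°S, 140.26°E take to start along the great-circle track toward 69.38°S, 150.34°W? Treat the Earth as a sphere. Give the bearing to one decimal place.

Δλ = -150.34 − 140.26 = -290.60°; wrapped into (−180°, 180°]: 69.40°.
θ = atan2( sin Δλ · cos φ₂ , cos φ₁ · sin φ₂ − sin φ₁ · cos φ₂ · cos Δλ )
  = atan2(0.32965, -0.93074) = 160.497° → normalised to [0°, 360°): 160.497°.

160.5°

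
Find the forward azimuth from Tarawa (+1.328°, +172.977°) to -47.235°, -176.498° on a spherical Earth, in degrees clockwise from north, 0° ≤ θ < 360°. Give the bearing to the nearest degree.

Δλ = -176.498 − 172.977 = -349.475°; wrapped into (−180°, 180°]: 10.525°.
θ = atan2( sin Δλ · cos φ₂ , cos φ₁ · sin φ₂ − sin φ₁ · cos φ₂ · cos Δλ )
  = atan2(0.12403, -0.74942) = 170.603° → normalised to [0°, 360°): 170.603°.

171°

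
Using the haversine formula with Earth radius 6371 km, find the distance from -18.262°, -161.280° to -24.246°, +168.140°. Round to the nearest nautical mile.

1745 nmi

Δλ = 168.140 − -161.280 = 329.420°; wrapped into (−180°, 180°]: -30.580°.
Δφ = -24.246 − -18.262 = -5.984°.
a = sin²(Δφ/2) + cos φ₁ · cos φ₂ · sin²(Δλ/2) = 0.062937.
c = 2·atan2(√a, √(1−a)) = 0.50716 rad → d = 6371·c ≈ 3231.14 km ≈ 1744.67 nmi.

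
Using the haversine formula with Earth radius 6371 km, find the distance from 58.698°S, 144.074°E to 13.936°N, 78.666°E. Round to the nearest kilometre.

Δλ = 78.666 − 144.074 = -65.408°.
Δφ = 13.936 − -58.698 = 72.634°.
a = sin²(Δφ/2) + cos φ₁ · cos φ₂ · sin²(Δλ/2) = 0.497967.
c = 2·atan2(√a, √(1−a)) = 1.56673 rad → d = 6371·c ≈ 9981.64 km.

9982 km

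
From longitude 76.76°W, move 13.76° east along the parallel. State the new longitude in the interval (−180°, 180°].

63.00°W

Start at -76.76°; shift +13.76° → -63.00°.
-63.00° already lies in (−180°, 180°].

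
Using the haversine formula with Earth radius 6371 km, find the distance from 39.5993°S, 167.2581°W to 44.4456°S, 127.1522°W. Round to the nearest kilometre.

3322 km

Δλ = -127.1522 − -167.2581 = 40.1059°.
Δφ = -44.4456 − -39.5993 = -4.8463°.
a = sin²(Δφ/2) + cos φ₁ · cos φ₂ · sin²(Δλ/2) = 0.066463.
c = 2·atan2(√a, √(1−a)) = 0.52150 rad → d = 6371·c ≈ 3322.45 km.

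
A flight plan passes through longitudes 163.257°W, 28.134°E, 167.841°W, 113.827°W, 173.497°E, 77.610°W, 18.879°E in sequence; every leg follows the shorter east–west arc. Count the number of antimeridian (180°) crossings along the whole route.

4

Leg 1: -163.257° → +28.134°, shortest Δλ = -168.609° (west) — crosses 180°.
Leg 2: +28.134° → -167.841°, shortest Δλ = 164.025° (east) — crosses 180°.
Leg 3: -167.841° → -113.827°, shortest Δλ = 54.014° (east) — does not cross 180°.
Leg 4: -113.827° → +173.497°, shortest Δλ = -72.676° (west) — crosses 180°.
Leg 5: +173.497° → -77.610°, shortest Δλ = 108.893° (east) — crosses 180°.
Leg 6: -77.610° → +18.879°, shortest Δλ = 96.489° (east) — does not cross 180°.
Total crossings: 4.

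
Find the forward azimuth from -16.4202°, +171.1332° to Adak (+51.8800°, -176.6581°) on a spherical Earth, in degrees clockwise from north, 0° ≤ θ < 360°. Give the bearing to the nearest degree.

8°

Δλ = -176.6581 − 171.1332 = -347.7913°; wrapped into (−180°, 180°]: 12.2087°.
θ = atan2( sin Δλ · cos φ₂ , cos φ₁ · sin φ₂ − sin φ₁ · cos φ₂ · cos Δλ )
  = atan2(0.13054, 0.92519) = 8.031° → normalised to [0°, 360°): 8.031°.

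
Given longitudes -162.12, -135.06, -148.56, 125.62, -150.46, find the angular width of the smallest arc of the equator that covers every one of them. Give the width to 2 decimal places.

Sort the longitudes: -162.12°, -150.46°, -148.56°, -135.06°, +125.62°.
Eastward gaps between consecutive values (wrapping around): 11.66°, 1.90°, 13.50°, 260.68°, 72.26°.
Largest gap = 260.68° ⇒ minimal covering band is its complement: 360° − 260.68° = 99.32°.
Band runs from +125.62° eastward to -135.06°, crossing the antimeridian.

99.32°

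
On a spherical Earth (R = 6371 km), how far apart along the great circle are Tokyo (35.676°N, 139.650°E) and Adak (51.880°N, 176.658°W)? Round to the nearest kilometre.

3867 km

Δλ = -176.658 − 139.650 = -316.308°; wrapped into (−180°, 180°]: 43.692°.
Δφ = 51.880 − 35.676 = 16.204°.
a = sin²(Δφ/2) + cos φ₁ · cos φ₂ · sin²(Δλ/2) = 0.089299.
c = 2·atan2(√a, √(1−a)) = 0.60693 rad → d = 6371·c ≈ 3866.76 km.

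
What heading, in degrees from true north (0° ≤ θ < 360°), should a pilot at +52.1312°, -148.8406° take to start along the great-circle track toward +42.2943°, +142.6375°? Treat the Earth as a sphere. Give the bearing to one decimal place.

Δλ = 142.6375 − -148.8406 = 291.4781°; wrapped into (−180°, 180°]: -68.5219°.
θ = atan2( sin Δλ · cos φ₂ , cos φ₁ · sin φ₂ − sin φ₁ · cos φ₂ · cos Δλ )
  = atan2(-0.68833, 0.19928) = -73.853° → normalised to [0°, 360°): 286.147°.

286.1°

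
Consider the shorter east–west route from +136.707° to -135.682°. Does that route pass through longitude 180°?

Naïve |-135.682 − 136.707| = 272.389° > 180°, so the shorter arc goes the other way round — across 180°.
Signed shortest Δλ = ((-135.682 − 136.707 + 180) mod 360) − 180 = 87.611°.
Going east by 87.611° from +136.707° passes through 180° before reaching -135.682°.

Yes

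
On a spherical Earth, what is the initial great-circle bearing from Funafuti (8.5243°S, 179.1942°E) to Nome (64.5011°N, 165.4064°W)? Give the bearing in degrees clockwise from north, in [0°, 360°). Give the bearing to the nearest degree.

Δλ = -165.4064 − 179.1942 = -344.6006°; wrapped into (−180°, 180°]: 15.3994°.
θ = atan2( sin Δλ · cos φ₂ , cos φ₁ · sin φ₂ − sin φ₁ · cos φ₂ · cos Δλ )
  = atan2(0.11432, 0.95414) = 6.832° → normalised to [0°, 360°): 6.832°.

7°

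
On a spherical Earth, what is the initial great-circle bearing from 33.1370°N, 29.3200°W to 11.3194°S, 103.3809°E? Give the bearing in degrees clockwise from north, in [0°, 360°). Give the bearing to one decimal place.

74.6°

Δλ = 103.3809 − -29.3200 = 132.7009°.
θ = atan2( sin Δλ · cos φ₂ , cos φ₁ · sin φ₂ − sin φ₁ · cos φ₂ · cos Δλ )
  = atan2(0.72061, 0.19915) = 74.551° → normalised to [0°, 360°): 74.551°.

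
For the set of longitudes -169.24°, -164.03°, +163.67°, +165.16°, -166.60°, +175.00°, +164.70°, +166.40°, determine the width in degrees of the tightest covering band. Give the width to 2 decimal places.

Sort the longitudes: -169.24°, -166.60°, -164.03°, +163.67°, +164.70°, +165.16°, +166.40°, +175.00°.
Eastward gaps between consecutive values (wrapping around): 2.64°, 2.57°, 327.70°, 1.03°, 0.46°, 1.24°, 8.60°, 15.76°.
Largest gap = 327.70° ⇒ minimal covering band is its complement: 360° − 327.70° = 32.30°.
Band runs from +163.67° eastward to -164.03°, crossing the antimeridian.

32.30°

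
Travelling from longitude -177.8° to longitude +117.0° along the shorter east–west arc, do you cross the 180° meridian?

Yes

Naïve |117.0 − -177.8| = 294.8° > 180°, so the shorter arc goes the other way round — across 180°.
Signed shortest Δλ = ((117.0 − -177.8 + 180) mod 360) − 180 = -65.2°.
Going west by 65.2° from -177.8° passes through 180° before reaching +117.0°.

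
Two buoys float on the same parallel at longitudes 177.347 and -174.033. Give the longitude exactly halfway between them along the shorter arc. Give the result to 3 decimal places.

-178.343°

Signed shortest Δλ from +177.347° to -174.033° is +8.620°.
Midpoint longitude = +177.347° + (+8.620°)/2 = +177.347° + 4.310° = +181.657°.
Normalise into (−180°, 180°]: -178.343°.
(The naïve average (+177.347 + -174.033)/2 = 1.657° is on the wrong side of the globe.)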